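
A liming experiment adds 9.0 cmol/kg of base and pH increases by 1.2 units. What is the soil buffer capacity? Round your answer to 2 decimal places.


Step 1: BC = change in base / change in pH
Step 2: BC = 9.0 / 1.2
Step 3: BC = 7.5 cmol/(kg*pH unit)

7.5


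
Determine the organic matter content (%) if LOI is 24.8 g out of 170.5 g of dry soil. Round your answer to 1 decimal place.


Step 1: OM% = 100 * LOI / sample mass
Step 2: OM = 100 * 24.8 / 170.5
Step 3: OM = 14.5%

14.5


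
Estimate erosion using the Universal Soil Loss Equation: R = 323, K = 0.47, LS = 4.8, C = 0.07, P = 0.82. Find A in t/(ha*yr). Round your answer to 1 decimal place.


Step 1: A = R * K * LS * C * P
Step 2: R * K = 323 * 0.47 = 151.81
Step 3: (R*K) * LS = 151.81 * 4.8 = 728.688
Step 4: * C * P = 728.688 * 0.07 * 0.82 = 41.8
Step 5: A = 41.8 t/(ha*yr)

41.8


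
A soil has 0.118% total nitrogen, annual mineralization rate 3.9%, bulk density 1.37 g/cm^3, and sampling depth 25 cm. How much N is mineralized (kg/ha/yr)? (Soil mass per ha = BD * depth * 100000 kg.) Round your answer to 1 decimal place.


Step 1: Soil mass per ha = BD * depth * 100000 = 1.37 * 25 * 100000 = 3425000 kg
Step 2: Total N pool = soil mass * N%/100 = 3425000 * 0.118/100 = 4041.5 kg/ha
Step 3: N mineralized = N pool * rate%/100 = 4041.5 * 3.9/100 = 157.6 kg/ha/yr

157.6


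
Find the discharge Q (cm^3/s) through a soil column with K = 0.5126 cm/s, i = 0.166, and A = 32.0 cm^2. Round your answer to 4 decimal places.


Step 1: Apply Darcy's law: Q = K * i * A
Step 2: Q = 0.5126 * 0.166 * 32.0
Step 3: Q = 2.7229 cm^3/s

2.7229


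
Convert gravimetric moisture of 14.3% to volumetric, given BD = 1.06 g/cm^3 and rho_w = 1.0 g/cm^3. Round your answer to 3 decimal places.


Step 1: theta = (w / 100) * BD / rho_w
Step 2: theta = (14.3 / 100) * 1.06 / 1.0
Step 3: theta = 0.143 * 1.06
Step 4: theta = 0.152

0.152


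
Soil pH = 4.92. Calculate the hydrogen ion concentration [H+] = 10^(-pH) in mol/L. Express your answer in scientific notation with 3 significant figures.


Step 1: [H+] = 10^(-pH)
Step 2: [H+] = 10^(-4.92)
Step 3: [H+] = 1.20e-05 mol/L

1.20e-05


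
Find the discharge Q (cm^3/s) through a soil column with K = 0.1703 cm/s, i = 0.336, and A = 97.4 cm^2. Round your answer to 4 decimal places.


Step 1: Apply Darcy's law: Q = K * i * A
Step 2: Q = 0.1703 * 0.336 * 97.4
Step 3: Q = 5.5733 cm^3/s

5.5733


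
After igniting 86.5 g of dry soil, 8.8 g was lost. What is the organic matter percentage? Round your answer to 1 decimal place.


Step 1: OM% = 100 * LOI / sample mass
Step 2: OM = 100 * 8.8 / 86.5
Step 3: OM = 10.2%

10.2


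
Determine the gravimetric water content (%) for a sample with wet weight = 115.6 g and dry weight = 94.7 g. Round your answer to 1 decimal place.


Step 1: Water mass = wet - dry = 115.6 - 94.7 = 20.9 g
Step 2: w = 100 * water mass / dry mass
Step 3: w = 100 * 20.9 / 94.7 = 22.1%

22.1


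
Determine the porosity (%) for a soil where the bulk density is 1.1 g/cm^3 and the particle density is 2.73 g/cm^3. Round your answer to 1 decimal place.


Step 1: Formula: n = 100 * (1 - BD / PD)
Step 2: n = 100 * (1 - 1.1 / 2.73)
Step 3: n = 100 * (1 - 0.40293)
Step 4: n = 59.7%

59.7


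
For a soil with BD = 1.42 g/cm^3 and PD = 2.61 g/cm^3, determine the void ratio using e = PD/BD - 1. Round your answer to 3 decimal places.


Step 1: e = PD / BD - 1
Step 2: e = 2.61 / 1.42 - 1
Step 3: e = 1.83803 - 1
Step 4: e = 0.838

0.838


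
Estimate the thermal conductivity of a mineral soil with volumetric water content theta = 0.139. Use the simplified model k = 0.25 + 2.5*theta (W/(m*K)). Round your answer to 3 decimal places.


Step 1: k = 0.25 + 2.5 * theta
Step 2: k = 0.25 + 2.5 * 0.139
Step 3: k = 0.25 + 0.348
Step 4: k = 0.598 W/(m*K)

0.598


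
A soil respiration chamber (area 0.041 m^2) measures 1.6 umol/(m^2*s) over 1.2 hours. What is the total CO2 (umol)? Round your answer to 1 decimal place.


Step 1: Convert time to seconds: 1.2 hr * 3600 = 4320.0 s
Step 2: Total = flux * area * time_s
Step 3: Total = 1.6 * 0.041 * 4320.0
Step 4: Total = 283.4 umol

283.4


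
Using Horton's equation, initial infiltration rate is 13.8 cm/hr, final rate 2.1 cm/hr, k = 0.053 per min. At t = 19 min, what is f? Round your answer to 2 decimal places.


Step 1: f = fc + (f0 - fc) * exp(-k * t)
Step 2: exp(-0.053 * 19) = 0.365313
Step 3: f = 2.1 + (13.8 - 2.1) * 0.365313
Step 4: f = 2.1 + 11.7 * 0.365313
Step 5: f = 6.37 cm/hr

6.37


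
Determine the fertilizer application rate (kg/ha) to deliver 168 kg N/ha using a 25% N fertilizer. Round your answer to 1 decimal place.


Step 1: Fertilizer rate = target N / (N content / 100)
Step 2: Rate = 168 / (25 / 100)
Step 3: Rate = 168 / 0.25
Step 4: Rate = 672.0 kg/ha

672.0


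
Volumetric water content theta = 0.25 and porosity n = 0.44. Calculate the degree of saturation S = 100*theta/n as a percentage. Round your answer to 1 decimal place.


Step 1: S = 100 * theta_v / n
Step 2: S = 100 * 0.25 / 0.44
Step 3: S = 56.8%

56.8


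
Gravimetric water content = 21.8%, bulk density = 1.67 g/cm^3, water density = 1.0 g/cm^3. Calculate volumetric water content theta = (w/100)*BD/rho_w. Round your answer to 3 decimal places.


Step 1: theta = (w / 100) * BD / rho_w
Step 2: theta = (21.8 / 100) * 1.67 / 1.0
Step 3: theta = 0.218 * 1.67
Step 4: theta = 0.364

0.364


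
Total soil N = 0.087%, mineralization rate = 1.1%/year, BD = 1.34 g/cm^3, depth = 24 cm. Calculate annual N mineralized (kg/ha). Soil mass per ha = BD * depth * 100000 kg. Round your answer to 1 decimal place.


Step 1: Soil mass per ha = BD * depth * 100000 = 1.34 * 24 * 100000 = 3216000 kg
Step 2: Total N pool = soil mass * N%/100 = 3216000 * 0.087/100 = 2797.92 kg/ha
Step 3: N mineralized = N pool * rate%/100 = 2797.92 * 1.1/100 = 30.8 kg/ha/yr

30.8


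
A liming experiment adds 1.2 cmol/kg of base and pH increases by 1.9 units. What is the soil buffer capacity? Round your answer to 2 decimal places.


Step 1: BC = change in base / change in pH
Step 2: BC = 1.2 / 1.9
Step 3: BC = 0.63 cmol/(kg*pH unit)

0.63


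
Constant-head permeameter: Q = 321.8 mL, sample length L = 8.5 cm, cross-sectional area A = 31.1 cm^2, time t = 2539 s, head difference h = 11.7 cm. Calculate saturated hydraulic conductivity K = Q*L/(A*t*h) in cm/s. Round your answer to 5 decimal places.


Step 1: K = Q * L / (A * t * h)
Step 2: Numerator = 321.8 * 8.5 = 2735.3
Step 3: Denominator = 31.1 * 2539 * 11.7 = 923865.93
Step 4: K = 2735.3 / 923865.93 = 0.00296 cm/s

0.00296


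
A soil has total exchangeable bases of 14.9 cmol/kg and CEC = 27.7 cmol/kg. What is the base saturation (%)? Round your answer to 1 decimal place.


Step 1: BS = 100 * (sum of bases) / CEC
Step 2: BS = 100 * 14.9 / 27.7
Step 3: BS = 53.8%

53.8


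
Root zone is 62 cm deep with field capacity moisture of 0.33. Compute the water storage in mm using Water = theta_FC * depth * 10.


Step 1: Water (mm) = theta_FC * depth (cm) * 10
Step 2: Water = 0.33 * 62 * 10
Step 3: Water = 204.6 mm

204.6


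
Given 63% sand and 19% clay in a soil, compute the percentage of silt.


Step 1: sand + silt + clay = 100%
Step 2: silt = 100 - sand - clay
Step 3: silt = 100 - 63 - 19
Step 4: silt = 18%

18


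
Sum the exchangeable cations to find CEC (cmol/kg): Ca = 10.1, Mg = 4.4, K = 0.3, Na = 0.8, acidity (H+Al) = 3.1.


Step 1: CEC = Ca + Mg + K + Na + (H+Al)
Step 2: CEC = 10.1 + 4.4 + 0.3 + 0.8 + 3.1
Step 3: CEC = 18.7 cmol/kg

18.7


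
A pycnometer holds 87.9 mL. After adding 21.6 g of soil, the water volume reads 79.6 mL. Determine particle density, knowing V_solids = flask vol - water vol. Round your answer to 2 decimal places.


Step 1: Volume of solids = flask volume - water volume with soil
Step 2: V_solids = 87.9 - 79.6 = 8.3 mL
Step 3: Particle density = mass / V_solids = 21.6 / 8.3 = 2.6 g/cm^3

2.6


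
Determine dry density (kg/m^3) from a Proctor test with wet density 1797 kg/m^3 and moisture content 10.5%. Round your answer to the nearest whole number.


Step 1: Dry density = wet density / (1 + w/100)
Step 2: Dry density = 1797 / (1 + 10.5/100)
Step 3: Dry density = 1797 / 1.105
Step 4: Dry density = 1626 kg/m^3

1626


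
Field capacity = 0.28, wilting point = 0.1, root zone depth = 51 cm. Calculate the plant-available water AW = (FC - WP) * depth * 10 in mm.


Step 1: Available water = (FC - WP) * depth * 10
Step 2: AW = (0.28 - 0.1) * 51 * 10
Step 3: AW = 0.18 * 51 * 10
Step 4: AW = 91.8 mm

91.8


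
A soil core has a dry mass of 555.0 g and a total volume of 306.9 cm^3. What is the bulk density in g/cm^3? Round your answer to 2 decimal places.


Step 1: Identify the formula: BD = dry mass / volume
Step 2: Substitute values: BD = 555.0 / 306.9
Step 3: BD = 1.81 g/cm^3

1.81


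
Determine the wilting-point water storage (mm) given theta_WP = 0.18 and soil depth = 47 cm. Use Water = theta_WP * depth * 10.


Step 1: Water (mm) = theta_WP * depth * 10
Step 2: Water = 0.18 * 47 * 10
Step 3: Water = 84.6 mm

84.6


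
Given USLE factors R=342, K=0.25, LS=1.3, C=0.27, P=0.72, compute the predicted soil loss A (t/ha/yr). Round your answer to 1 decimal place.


Step 1: A = R * K * LS * C * P
Step 2: R * K = 342 * 0.25 = 85.5
Step 3: (R*K) * LS = 85.5 * 1.3 = 111.15
Step 4: * C * P = 111.15 * 0.27 * 0.72 = 21.6
Step 5: A = 21.6 t/(ha*yr)

21.6


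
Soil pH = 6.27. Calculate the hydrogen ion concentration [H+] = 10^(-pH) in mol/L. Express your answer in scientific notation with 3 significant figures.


Step 1: [H+] = 10^(-pH)
Step 2: [H+] = 10^(-6.27)
Step 3: [H+] = 5.37e-07 mol/L

5.37e-07


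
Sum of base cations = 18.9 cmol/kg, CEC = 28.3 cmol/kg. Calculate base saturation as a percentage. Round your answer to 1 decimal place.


Step 1: BS = 100 * (sum of bases) / CEC
Step 2: BS = 100 * 18.9 / 28.3
Step 3: BS = 66.8%

66.8


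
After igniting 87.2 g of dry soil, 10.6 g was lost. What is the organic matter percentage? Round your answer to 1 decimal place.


Step 1: OM% = 100 * LOI / sample mass
Step 2: OM = 100 * 10.6 / 87.2
Step 3: OM = 12.2%

12.2


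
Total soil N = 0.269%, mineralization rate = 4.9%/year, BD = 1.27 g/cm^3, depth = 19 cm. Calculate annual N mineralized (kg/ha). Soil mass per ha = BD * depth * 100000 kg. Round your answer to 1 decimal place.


Step 1: Soil mass per ha = BD * depth * 100000 = 1.27 * 19 * 100000 = 2413000 kg
Step 2: Total N pool = soil mass * N%/100 = 2413000 * 0.269/100 = 6490.97 kg/ha
Step 3: N mineralized = N pool * rate%/100 = 6490.97 * 4.9/100 = 318.1 kg/ha/yr

318.1


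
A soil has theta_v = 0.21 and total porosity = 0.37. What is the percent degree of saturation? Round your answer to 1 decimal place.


Step 1: S = 100 * theta_v / n
Step 2: S = 100 * 0.21 / 0.37
Step 3: S = 56.8%

56.8


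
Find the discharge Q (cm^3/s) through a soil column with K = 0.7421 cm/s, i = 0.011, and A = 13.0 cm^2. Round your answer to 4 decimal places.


Step 1: Apply Darcy's law: Q = K * i * A
Step 2: Q = 0.7421 * 0.011 * 13.0
Step 3: Q = 0.1061 cm^3/s

0.1061


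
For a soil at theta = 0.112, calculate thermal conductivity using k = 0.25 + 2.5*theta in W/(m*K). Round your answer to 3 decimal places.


Step 1: k = 0.25 + 2.5 * theta
Step 2: k = 0.25 + 2.5 * 0.112
Step 3: k = 0.25 + 0.28
Step 4: k = 0.53 W/(m*K)

0.53


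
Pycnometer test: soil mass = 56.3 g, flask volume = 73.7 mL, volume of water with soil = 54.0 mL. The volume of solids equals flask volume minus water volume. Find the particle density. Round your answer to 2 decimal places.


Step 1: Volume of solids = flask volume - water volume with soil
Step 2: V_solids = 73.7 - 54.0 = 19.7 mL
Step 3: Particle density = mass / V_solids = 56.3 / 19.7 = 2.86 g/cm^3

2.86


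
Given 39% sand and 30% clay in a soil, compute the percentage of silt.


Step 1: sand + silt + clay = 100%
Step 2: silt = 100 - sand - clay
Step 3: silt = 100 - 39 - 30
Step 4: silt = 31%

31


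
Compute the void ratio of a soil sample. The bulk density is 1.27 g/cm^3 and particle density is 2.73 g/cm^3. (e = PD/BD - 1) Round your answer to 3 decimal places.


Step 1: e = PD / BD - 1
Step 2: e = 2.73 / 1.27 - 1
Step 3: e = 2.14961 - 1
Step 4: e = 1.15

1.15


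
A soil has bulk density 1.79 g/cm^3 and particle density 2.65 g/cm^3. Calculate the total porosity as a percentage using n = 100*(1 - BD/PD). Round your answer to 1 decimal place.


Step 1: Formula: n = 100 * (1 - BD / PD)
Step 2: n = 100 * (1 - 1.79 / 2.65)
Step 3: n = 100 * (1 - 0.67547)
Step 4: n = 32.5%

32.5


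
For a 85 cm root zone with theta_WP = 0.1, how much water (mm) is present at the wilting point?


Step 1: Water (mm) = theta_WP * depth * 10
Step 2: Water = 0.1 * 85 * 10
Step 3: Water = 85.0 mm

85.0


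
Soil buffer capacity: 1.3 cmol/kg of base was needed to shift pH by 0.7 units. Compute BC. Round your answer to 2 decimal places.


Step 1: BC = change in base / change in pH
Step 2: BC = 1.3 / 0.7
Step 3: BC = 1.86 cmol/(kg*pH unit)

1.86


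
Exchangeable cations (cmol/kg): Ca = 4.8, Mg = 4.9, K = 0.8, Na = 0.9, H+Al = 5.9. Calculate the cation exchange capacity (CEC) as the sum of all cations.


Step 1: CEC = Ca + Mg + K + Na + (H+Al)
Step 2: CEC = 4.8 + 4.9 + 0.8 + 0.9 + 5.9
Step 3: CEC = 17.3 cmol/kg

17.3


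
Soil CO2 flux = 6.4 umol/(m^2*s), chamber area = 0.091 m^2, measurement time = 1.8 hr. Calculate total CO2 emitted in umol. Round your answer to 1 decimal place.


Step 1: Convert time to seconds: 1.8 hr * 3600 = 6480.0 s
Step 2: Total = flux * area * time_s
Step 3: Total = 6.4 * 0.091 * 6480.0
Step 4: Total = 3774.0 umol

3774.0


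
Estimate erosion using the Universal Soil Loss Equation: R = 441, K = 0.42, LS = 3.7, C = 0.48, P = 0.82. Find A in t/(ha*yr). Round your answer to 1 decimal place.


Step 1: A = R * K * LS * C * P
Step 2: R * K = 441 * 0.42 = 185.22
Step 3: (R*K) * LS = 185.22 * 3.7 = 685.314
Step 4: * C * P = 685.314 * 0.48 * 0.82 = 269.7
Step 5: A = 269.7 t/(ha*yr)

269.7


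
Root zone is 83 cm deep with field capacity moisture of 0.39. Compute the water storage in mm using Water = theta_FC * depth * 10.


Step 1: Water (mm) = theta_FC * depth (cm) * 10
Step 2: Water = 0.39 * 83 * 10
Step 3: Water = 323.7 mm

323.7


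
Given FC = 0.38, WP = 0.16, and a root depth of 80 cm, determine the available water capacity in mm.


Step 1: Available water = (FC - WP) * depth * 10
Step 2: AW = (0.38 - 0.16) * 80 * 10
Step 3: AW = 0.22 * 80 * 10
Step 4: AW = 176.0 mm

176.0


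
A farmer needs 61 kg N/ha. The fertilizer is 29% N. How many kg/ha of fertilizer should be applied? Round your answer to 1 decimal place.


Step 1: Fertilizer rate = target N / (N content / 100)
Step 2: Rate = 61 / (29 / 100)
Step 3: Rate = 61 / 0.29
Step 4: Rate = 210.3 kg/ha

210.3


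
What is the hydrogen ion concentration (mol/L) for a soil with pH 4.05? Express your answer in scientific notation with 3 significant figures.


Step 1: [H+] = 10^(-pH)
Step 2: [H+] = 10^(-4.05)
Step 3: [H+] = 8.91e-05 mol/L

8.91e-05


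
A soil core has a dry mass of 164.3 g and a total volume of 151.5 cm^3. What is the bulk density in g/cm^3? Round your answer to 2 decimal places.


Step 1: Identify the formula: BD = dry mass / volume
Step 2: Substitute values: BD = 164.3 / 151.5
Step 3: BD = 1.08 g/cm^3

1.08


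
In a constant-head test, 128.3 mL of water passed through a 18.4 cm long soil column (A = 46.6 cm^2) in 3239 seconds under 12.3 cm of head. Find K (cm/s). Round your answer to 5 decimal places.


Step 1: K = Q * L / (A * t * h)
Step 2: Numerator = 128.3 * 18.4 = 2360.72
Step 3: Denominator = 46.6 * 3239 * 12.3 = 1856530.02
Step 4: K = 2360.72 / 1856530.02 = 0.00127 cm/s

0.00127


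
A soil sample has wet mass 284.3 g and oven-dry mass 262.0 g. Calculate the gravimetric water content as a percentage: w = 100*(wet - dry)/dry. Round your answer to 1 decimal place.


Step 1: Water mass = wet - dry = 284.3 - 262.0 = 22.3 g
Step 2: w = 100 * water mass / dry mass
Step 3: w = 100 * 22.3 / 262.0 = 8.5%

8.5


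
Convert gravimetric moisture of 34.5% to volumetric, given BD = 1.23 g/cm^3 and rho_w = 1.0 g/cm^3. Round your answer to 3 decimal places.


Step 1: theta = (w / 100) * BD / rho_w
Step 2: theta = (34.5 / 100) * 1.23 / 1.0
Step 3: theta = 0.345 * 1.23
Step 4: theta = 0.424

0.424


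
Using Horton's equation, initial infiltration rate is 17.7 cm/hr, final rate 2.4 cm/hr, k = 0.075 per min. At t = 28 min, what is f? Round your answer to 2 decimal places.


Step 1: f = fc + (f0 - fc) * exp(-k * t)
Step 2: exp(-0.075 * 28) = 0.122456
Step 3: f = 2.4 + (17.7 - 2.4) * 0.122456
Step 4: f = 2.4 + 15.3 * 0.122456
Step 5: f = 4.27 cm/hr

4.27


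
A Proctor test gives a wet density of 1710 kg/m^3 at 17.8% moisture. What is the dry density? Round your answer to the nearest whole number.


Step 1: Dry density = wet density / (1 + w/100)
Step 2: Dry density = 1710 / (1 + 17.8/100)
Step 3: Dry density = 1710 / 1.178
Step 4: Dry density = 1452 kg/m^3

1452


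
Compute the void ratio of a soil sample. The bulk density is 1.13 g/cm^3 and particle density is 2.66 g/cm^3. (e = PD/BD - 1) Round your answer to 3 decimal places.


Step 1: e = PD / BD - 1
Step 2: e = 2.66 / 1.13 - 1
Step 3: e = 2.35398 - 1
Step 4: e = 1.354

1.354


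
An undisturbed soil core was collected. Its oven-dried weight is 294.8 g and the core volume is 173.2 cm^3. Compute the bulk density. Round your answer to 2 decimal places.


Step 1: Identify the formula: BD = dry mass / volume
Step 2: Substitute values: BD = 294.8 / 173.2
Step 3: BD = 1.7 g/cm^3

1.7


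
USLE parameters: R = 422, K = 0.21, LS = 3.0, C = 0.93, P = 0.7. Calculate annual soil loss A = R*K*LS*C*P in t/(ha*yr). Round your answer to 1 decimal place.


Step 1: A = R * K * LS * C * P
Step 2: R * K = 422 * 0.21 = 88.62
Step 3: (R*K) * LS = 88.62 * 3.0 = 265.86
Step 4: * C * P = 265.86 * 0.93 * 0.7 = 173.1
Step 5: A = 173.1 t/(ha*yr)

173.1


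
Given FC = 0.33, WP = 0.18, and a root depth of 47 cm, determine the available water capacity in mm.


Step 1: Available water = (FC - WP) * depth * 10
Step 2: AW = (0.33 - 0.18) * 47 * 10
Step 3: AW = 0.15 * 47 * 10
Step 4: AW = 70.5 mm

70.5


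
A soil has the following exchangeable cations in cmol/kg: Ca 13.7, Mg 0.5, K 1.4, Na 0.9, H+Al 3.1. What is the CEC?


Step 1: CEC = Ca + Mg + K + Na + (H+Al)
Step 2: CEC = 13.7 + 0.5 + 1.4 + 0.9 + 3.1
Step 3: CEC = 19.6 cmol/kg

19.6


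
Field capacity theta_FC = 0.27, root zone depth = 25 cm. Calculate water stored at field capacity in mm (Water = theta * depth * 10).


Step 1: Water (mm) = theta_FC * depth (cm) * 10
Step 2: Water = 0.27 * 25 * 10
Step 3: Water = 67.5 mm

67.5


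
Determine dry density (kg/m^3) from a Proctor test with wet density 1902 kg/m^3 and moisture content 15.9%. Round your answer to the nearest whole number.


Step 1: Dry density = wet density / (1 + w/100)
Step 2: Dry density = 1902 / (1 + 15.9/100)
Step 3: Dry density = 1902 / 1.159
Step 4: Dry density = 1641 kg/m^3

1641


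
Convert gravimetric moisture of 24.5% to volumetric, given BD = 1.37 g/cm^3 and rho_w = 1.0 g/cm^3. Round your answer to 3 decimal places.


Step 1: theta = (w / 100) * BD / rho_w
Step 2: theta = (24.5 / 100) * 1.37 / 1.0
Step 3: theta = 0.245 * 1.37
Step 4: theta = 0.336

0.336


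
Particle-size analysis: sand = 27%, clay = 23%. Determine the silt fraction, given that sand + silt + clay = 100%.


Step 1: sand + silt + clay = 100%
Step 2: silt = 100 - sand - clay
Step 3: silt = 100 - 27 - 23
Step 4: silt = 50%

50


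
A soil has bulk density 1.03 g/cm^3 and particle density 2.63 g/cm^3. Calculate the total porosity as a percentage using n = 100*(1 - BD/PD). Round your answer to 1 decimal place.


Step 1: Formula: n = 100 * (1 - BD / PD)
Step 2: n = 100 * (1 - 1.03 / 2.63)
Step 3: n = 100 * (1 - 0.39163)
Step 4: n = 60.8%

60.8


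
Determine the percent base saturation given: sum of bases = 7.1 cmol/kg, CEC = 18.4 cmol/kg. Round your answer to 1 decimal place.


Step 1: BS = 100 * (sum of bases) / CEC
Step 2: BS = 100 * 7.1 / 18.4
Step 3: BS = 38.6%

38.6


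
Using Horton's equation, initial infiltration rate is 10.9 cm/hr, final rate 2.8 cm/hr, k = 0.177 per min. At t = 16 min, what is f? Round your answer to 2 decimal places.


Step 1: f = fc + (f0 - fc) * exp(-k * t)
Step 2: exp(-0.177 * 16) = 0.058895
Step 3: f = 2.8 + (10.9 - 2.8) * 0.058895
Step 4: f = 2.8 + 8.1 * 0.058895
Step 5: f = 3.28 cm/hr

3.28


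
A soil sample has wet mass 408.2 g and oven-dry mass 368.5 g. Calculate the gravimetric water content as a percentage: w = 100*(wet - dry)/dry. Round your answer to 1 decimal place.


Step 1: Water mass = wet - dry = 408.2 - 368.5 = 39.7 g
Step 2: w = 100 * water mass / dry mass
Step 3: w = 100 * 39.7 / 368.5 = 10.8%

10.8


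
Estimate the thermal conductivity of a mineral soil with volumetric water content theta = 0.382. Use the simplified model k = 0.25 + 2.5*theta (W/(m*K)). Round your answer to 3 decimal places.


Step 1: k = 0.25 + 2.5 * theta
Step 2: k = 0.25 + 2.5 * 0.382
Step 3: k = 0.25 + 0.955
Step 4: k = 1.205 W/(m*K)

1.205


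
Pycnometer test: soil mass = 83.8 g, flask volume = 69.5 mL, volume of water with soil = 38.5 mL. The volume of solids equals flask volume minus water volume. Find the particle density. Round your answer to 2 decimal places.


Step 1: Volume of solids = flask volume - water volume with soil
Step 2: V_solids = 69.5 - 38.5 = 31.0 mL
Step 3: Particle density = mass / V_solids = 83.8 / 31.0 = 2.7 g/cm^3

2.7


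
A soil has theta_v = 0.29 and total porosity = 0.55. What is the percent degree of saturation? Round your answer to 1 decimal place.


Step 1: S = 100 * theta_v / n
Step 2: S = 100 * 0.29 / 0.55
Step 3: S = 52.7%

52.7


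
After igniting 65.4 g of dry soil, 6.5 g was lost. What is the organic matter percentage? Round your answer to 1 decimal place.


Step 1: OM% = 100 * LOI / sample mass
Step 2: OM = 100 * 6.5 / 65.4
Step 3: OM = 9.9%

9.9


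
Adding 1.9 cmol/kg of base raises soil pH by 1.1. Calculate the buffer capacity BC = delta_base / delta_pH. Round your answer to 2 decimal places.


Step 1: BC = change in base / change in pH
Step 2: BC = 1.9 / 1.1
Step 3: BC = 1.73 cmol/(kg*pH unit)

1.73


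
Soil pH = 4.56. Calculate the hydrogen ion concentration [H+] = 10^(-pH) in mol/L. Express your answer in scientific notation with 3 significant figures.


Step 1: [H+] = 10^(-pH)
Step 2: [H+] = 10^(-4.56)
Step 3: [H+] = 2.75e-05 mol/L

2.75e-05


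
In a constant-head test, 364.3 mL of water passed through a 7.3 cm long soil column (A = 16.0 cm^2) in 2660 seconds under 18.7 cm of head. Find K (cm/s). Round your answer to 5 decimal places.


Step 1: K = Q * L / (A * t * h)
Step 2: Numerator = 364.3 * 7.3 = 2659.39
Step 3: Denominator = 16.0 * 2660 * 18.7 = 795872.0
Step 4: K = 2659.39 / 795872.0 = 0.00334 cm/s

0.00334


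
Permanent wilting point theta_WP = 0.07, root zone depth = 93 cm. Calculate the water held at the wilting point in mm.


Step 1: Water (mm) = theta_WP * depth * 10
Step 2: Water = 0.07 * 93 * 10
Step 3: Water = 65.1 mm

65.1


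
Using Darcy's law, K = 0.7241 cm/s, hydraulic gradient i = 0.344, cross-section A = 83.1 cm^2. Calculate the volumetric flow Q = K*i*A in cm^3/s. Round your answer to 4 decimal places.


Step 1: Apply Darcy's law: Q = K * i * A
Step 2: Q = 0.7241 * 0.344 * 83.1
Step 3: Q = 20.6994 cm^3/s

20.6994


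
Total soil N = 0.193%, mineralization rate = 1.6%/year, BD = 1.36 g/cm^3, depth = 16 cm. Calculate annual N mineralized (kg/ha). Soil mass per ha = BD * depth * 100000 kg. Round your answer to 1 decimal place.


Step 1: Soil mass per ha = BD * depth * 100000 = 1.36 * 16 * 100000 = 2176000 kg
Step 2: Total N pool = soil mass * N%/100 = 2176000 * 0.193/100 = 4199.68 kg/ha
Step 3: N mineralized = N pool * rate%/100 = 4199.68 * 1.6/100 = 67.2 kg/ha/yr

67.2


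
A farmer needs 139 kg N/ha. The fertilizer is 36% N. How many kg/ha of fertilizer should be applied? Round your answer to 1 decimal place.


Step 1: Fertilizer rate = target N / (N content / 100)
Step 2: Rate = 139 / (36 / 100)
Step 3: Rate = 139 / 0.36
Step 4: Rate = 386.1 kg/ha

386.1


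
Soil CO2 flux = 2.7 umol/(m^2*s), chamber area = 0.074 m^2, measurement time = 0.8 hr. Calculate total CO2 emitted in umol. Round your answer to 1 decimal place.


Step 1: Convert time to seconds: 0.8 hr * 3600 = 2880.0 s
Step 2: Total = flux * area * time_s
Step 3: Total = 2.7 * 0.074 * 2880.0
Step 4: Total = 575.4 umol

575.4


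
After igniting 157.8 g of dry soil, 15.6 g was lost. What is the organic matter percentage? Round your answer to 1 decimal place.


Step 1: OM% = 100 * LOI / sample mass
Step 2: OM = 100 * 15.6 / 157.8
Step 3: OM = 9.9%

9.9


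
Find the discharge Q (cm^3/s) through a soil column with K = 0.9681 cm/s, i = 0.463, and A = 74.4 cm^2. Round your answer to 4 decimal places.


Step 1: Apply Darcy's law: Q = K * i * A
Step 2: Q = 0.9681 * 0.463 * 74.4
Step 3: Q = 33.3483 cm^3/s

33.3483


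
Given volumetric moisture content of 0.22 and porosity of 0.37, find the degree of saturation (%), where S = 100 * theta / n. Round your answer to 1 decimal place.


Step 1: S = 100 * theta_v / n
Step 2: S = 100 * 0.22 / 0.37
Step 3: S = 59.5%

59.5


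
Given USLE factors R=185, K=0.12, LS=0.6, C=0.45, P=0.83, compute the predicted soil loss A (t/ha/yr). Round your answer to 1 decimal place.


Step 1: A = R * K * LS * C * P
Step 2: R * K = 185 * 0.12 = 22.2
Step 3: (R*K) * LS = 22.2 * 0.6 = 13.32
Step 4: * C * P = 13.32 * 0.45 * 0.83 = 5.0
Step 5: A = 5.0 t/(ha*yr)

5.0


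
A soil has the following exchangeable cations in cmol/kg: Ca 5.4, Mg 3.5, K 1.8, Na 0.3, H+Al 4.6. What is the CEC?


Step 1: CEC = Ca + Mg + K + Na + (H+Al)
Step 2: CEC = 5.4 + 3.5 + 1.8 + 0.3 + 4.6
Step 3: CEC = 15.6 cmol/kg

15.6


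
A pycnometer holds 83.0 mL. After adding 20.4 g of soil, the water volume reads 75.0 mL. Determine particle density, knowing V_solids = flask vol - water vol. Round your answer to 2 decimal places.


Step 1: Volume of solids = flask volume - water volume with soil
Step 2: V_solids = 83.0 - 75.0 = 8.0 mL
Step 3: Particle density = mass / V_solids = 20.4 / 8.0 = 2.55 g/cm^3

2.55


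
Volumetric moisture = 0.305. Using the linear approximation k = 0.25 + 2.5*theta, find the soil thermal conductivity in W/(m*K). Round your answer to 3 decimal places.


Step 1: k = 0.25 + 2.5 * theta
Step 2: k = 0.25 + 2.5 * 0.305
Step 3: k = 0.25 + 0.763
Step 4: k = 1.013 W/(m*K)

1.013


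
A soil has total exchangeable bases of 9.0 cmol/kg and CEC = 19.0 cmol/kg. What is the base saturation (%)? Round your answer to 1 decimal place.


Step 1: BS = 100 * (sum of bases) / CEC
Step 2: BS = 100 * 9.0 / 19.0
Step 3: BS = 47.4%

47.4


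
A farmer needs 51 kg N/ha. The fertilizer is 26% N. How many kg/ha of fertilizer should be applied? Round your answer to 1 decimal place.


Step 1: Fertilizer rate = target N / (N content / 100)
Step 2: Rate = 51 / (26 / 100)
Step 3: Rate = 51 / 0.26
Step 4: Rate = 196.2 kg/ha

196.2


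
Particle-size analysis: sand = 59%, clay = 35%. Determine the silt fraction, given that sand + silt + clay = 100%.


Step 1: sand + silt + clay = 100%
Step 2: silt = 100 - sand - clay
Step 3: silt = 100 - 59 - 35
Step 4: silt = 6%

6


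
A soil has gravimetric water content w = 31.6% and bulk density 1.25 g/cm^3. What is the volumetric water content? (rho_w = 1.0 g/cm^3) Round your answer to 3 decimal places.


Step 1: theta = (w / 100) * BD / rho_w
Step 2: theta = (31.6 / 100) * 1.25 / 1.0
Step 3: theta = 0.316 * 1.25
Step 4: theta = 0.395

0.395


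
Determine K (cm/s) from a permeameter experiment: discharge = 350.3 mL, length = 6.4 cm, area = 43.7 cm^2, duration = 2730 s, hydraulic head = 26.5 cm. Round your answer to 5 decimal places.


Step 1: K = Q * L / (A * t * h)
Step 2: Numerator = 350.3 * 6.4 = 2241.92
Step 3: Denominator = 43.7 * 2730 * 26.5 = 3161476.5
Step 4: K = 2241.92 / 3161476.5 = 0.00071 cm/s

0.00071


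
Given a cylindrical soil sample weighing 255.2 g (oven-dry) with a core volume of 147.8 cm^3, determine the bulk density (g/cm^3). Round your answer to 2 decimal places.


Step 1: Identify the formula: BD = dry mass / volume
Step 2: Substitute values: BD = 255.2 / 147.8
Step 3: BD = 1.73 g/cm^3

1.73


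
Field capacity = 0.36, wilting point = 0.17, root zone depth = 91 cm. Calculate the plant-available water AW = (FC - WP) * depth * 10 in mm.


Step 1: Available water = (FC - WP) * depth * 10
Step 2: AW = (0.36 - 0.17) * 91 * 10
Step 3: AW = 0.19 * 91 * 10
Step 4: AW = 172.9 mm

172.9


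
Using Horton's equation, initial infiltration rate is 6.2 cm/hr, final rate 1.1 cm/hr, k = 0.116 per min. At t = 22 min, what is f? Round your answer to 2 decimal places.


Step 1: f = fc + (f0 - fc) * exp(-k * t)
Step 2: exp(-0.116 * 22) = 0.077926
Step 3: f = 1.1 + (6.2 - 1.1) * 0.077926
Step 4: f = 1.1 + 5.1 * 0.077926
Step 5: f = 1.5 cm/hr

1.5


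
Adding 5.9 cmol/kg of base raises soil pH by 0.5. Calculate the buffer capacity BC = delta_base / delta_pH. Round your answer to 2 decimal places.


Step 1: BC = change in base / change in pH
Step 2: BC = 5.9 / 0.5
Step 3: BC = 11.8 cmol/(kg*pH unit)

11.8


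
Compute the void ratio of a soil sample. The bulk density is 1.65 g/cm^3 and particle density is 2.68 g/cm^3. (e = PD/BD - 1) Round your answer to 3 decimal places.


Step 1: e = PD / BD - 1
Step 2: e = 2.68 / 1.65 - 1
Step 3: e = 1.62424 - 1
Step 4: e = 0.624

0.624


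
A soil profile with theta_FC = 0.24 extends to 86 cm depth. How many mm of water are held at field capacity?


Step 1: Water (mm) = theta_FC * depth (cm) * 10
Step 2: Water = 0.24 * 86 * 10
Step 3: Water = 206.4 mm

206.4


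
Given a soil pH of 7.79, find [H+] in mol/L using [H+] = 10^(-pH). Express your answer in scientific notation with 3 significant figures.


Step 1: [H+] = 10^(-pH)
Step 2: [H+] = 10^(-7.79)
Step 3: [H+] = 1.62e-08 mol/L

1.62e-08


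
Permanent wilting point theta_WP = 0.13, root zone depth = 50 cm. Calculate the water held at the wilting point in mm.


Step 1: Water (mm) = theta_WP * depth * 10
Step 2: Water = 0.13 * 50 * 10
Step 3: Water = 65.0 mm

65.0


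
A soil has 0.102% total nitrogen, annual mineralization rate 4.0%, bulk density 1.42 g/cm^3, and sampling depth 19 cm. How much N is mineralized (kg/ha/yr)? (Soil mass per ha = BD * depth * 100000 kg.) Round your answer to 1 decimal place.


Step 1: Soil mass per ha = BD * depth * 100000 = 1.42 * 19 * 100000 = 2698000 kg
Step 2: Total N pool = soil mass * N%/100 = 2698000 * 0.102/100 = 2751.96 kg/ha
Step 3: N mineralized = N pool * rate%/100 = 2751.96 * 4.0/100 = 110.1 kg/ha/yr

110.1


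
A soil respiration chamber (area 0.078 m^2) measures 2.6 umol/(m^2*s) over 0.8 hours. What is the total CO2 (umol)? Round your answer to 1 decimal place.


Step 1: Convert time to seconds: 0.8 hr * 3600 = 2880.0 s
Step 2: Total = flux * area * time_s
Step 3: Total = 2.6 * 0.078 * 2880.0
Step 4: Total = 584.1 umol

584.1


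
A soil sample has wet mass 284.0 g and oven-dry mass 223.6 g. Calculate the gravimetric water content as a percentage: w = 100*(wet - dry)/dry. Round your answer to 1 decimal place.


Step 1: Water mass = wet - dry = 284.0 - 223.6 = 60.4 g
Step 2: w = 100 * water mass / dry mass
Step 3: w = 100 * 60.4 / 223.6 = 27.0%

27.0


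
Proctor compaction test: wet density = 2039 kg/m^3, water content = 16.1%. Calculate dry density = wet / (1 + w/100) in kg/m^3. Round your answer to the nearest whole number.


Step 1: Dry density = wet density / (1 + w/100)
Step 2: Dry density = 2039 / (1 + 16.1/100)
Step 3: Dry density = 2039 / 1.161
Step 4: Dry density = 1756 kg/m^3

1756


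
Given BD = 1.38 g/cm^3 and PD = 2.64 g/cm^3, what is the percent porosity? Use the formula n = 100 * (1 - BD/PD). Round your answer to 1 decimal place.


Step 1: Formula: n = 100 * (1 - BD / PD)
Step 2: n = 100 * (1 - 1.38 / 2.64)
Step 3: n = 100 * (1 - 0.52273)
Step 4: n = 47.7%

47.7


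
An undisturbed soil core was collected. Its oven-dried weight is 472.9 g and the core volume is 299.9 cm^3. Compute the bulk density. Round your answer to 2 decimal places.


Step 1: Identify the formula: BD = dry mass / volume
Step 2: Substitute values: BD = 472.9 / 299.9
Step 3: BD = 1.58 g/cm^3

1.58


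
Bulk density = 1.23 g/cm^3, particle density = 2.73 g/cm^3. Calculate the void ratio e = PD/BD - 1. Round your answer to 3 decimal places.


Step 1: e = PD / BD - 1
Step 2: e = 2.73 / 1.23 - 1
Step 3: e = 2.21951 - 1
Step 4: e = 1.22

1.22


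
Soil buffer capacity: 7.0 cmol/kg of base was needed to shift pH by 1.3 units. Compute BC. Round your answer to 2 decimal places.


Step 1: BC = change in base / change in pH
Step 2: BC = 7.0 / 1.3
Step 3: BC = 5.38 cmol/(kg*pH unit)

5.38


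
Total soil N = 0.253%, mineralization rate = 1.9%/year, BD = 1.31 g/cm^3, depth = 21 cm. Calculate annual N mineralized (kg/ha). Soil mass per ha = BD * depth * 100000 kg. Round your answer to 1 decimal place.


Step 1: Soil mass per ha = BD * depth * 100000 = 1.31 * 21 * 100000 = 2751000 kg
Step 2: Total N pool = soil mass * N%/100 = 2751000 * 0.253/100 = 6960.03 kg/ha
Step 3: N mineralized = N pool * rate%/100 = 6960.03 * 1.9/100 = 132.2 kg/ha/yr

132.2


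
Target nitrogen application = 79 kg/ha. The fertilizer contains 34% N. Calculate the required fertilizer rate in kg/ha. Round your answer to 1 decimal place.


Step 1: Fertilizer rate = target N / (N content / 100)
Step 2: Rate = 79 / (34 / 100)
Step 3: Rate = 79 / 0.34
Step 4: Rate = 232.4 kg/ha

232.4


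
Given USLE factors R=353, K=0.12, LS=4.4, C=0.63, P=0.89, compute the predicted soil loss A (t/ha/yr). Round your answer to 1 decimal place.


Step 1: A = R * K * LS * C * P
Step 2: R * K = 353 * 0.12 = 42.36
Step 3: (R*K) * LS = 42.36 * 4.4 = 186.384
Step 4: * C * P = 186.384 * 0.63 * 0.89 = 104.5
Step 5: A = 104.5 t/(ha*yr)

104.5


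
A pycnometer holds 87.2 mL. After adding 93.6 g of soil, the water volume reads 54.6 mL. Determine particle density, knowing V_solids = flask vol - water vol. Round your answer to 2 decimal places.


Step 1: Volume of solids = flask volume - water volume with soil
Step 2: V_solids = 87.2 - 54.6 = 32.6 mL
Step 3: Particle density = mass / V_solids = 93.6 / 32.6 = 2.87 g/cm^3

2.87


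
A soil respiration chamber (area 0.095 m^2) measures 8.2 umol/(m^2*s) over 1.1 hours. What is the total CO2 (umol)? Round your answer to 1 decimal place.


Step 1: Convert time to seconds: 1.1 hr * 3600 = 3960.0 s
Step 2: Total = flux * area * time_s
Step 3: Total = 8.2 * 0.095 * 3960.0
Step 4: Total = 3084.8 umol

3084.8


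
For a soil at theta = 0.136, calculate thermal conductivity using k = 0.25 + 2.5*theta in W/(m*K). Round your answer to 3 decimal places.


Step 1: k = 0.25 + 2.5 * theta
Step 2: k = 0.25 + 2.5 * 0.136
Step 3: k = 0.25 + 0.34
Step 4: k = 0.59 W/(m*K)

0.59


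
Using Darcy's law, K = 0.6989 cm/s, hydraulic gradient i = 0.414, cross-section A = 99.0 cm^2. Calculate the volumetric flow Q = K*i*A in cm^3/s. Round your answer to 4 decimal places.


Step 1: Apply Darcy's law: Q = K * i * A
Step 2: Q = 0.6989 * 0.414 * 99.0
Step 3: Q = 28.6451 cm^3/s

28.6451


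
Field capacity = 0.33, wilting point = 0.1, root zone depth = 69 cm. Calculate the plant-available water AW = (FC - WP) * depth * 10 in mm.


Step 1: Available water = (FC - WP) * depth * 10
Step 2: AW = (0.33 - 0.1) * 69 * 10
Step 3: AW = 0.23 * 69 * 10
Step 4: AW = 158.7 mm

158.7


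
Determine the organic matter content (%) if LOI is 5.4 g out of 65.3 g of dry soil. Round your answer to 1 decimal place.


Step 1: OM% = 100 * LOI / sample mass
Step 2: OM = 100 * 5.4 / 65.3
Step 3: OM = 8.3%

8.3


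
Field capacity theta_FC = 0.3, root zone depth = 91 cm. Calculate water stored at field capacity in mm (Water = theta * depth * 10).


Step 1: Water (mm) = theta_FC * depth (cm) * 10
Step 2: Water = 0.3 * 91 * 10
Step 3: Water = 273.0 mm

273.0


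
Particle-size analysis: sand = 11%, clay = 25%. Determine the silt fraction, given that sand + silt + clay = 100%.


Step 1: sand + silt + clay = 100%
Step 2: silt = 100 - sand - clay
Step 3: silt = 100 - 11 - 25
Step 4: silt = 64%

64


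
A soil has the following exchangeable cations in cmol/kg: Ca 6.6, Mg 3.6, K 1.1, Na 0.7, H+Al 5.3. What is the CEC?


Step 1: CEC = Ca + Mg + K + Na + (H+Al)
Step 2: CEC = 6.6 + 3.6 + 1.1 + 0.7 + 5.3
Step 3: CEC = 17.3 cmol/kg

17.3


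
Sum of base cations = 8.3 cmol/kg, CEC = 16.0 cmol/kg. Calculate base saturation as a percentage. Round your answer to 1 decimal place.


Step 1: BS = 100 * (sum of bases) / CEC
Step 2: BS = 100 * 8.3 / 16.0
Step 3: BS = 51.9%

51.9


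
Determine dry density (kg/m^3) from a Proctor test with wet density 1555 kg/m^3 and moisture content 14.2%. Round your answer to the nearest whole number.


Step 1: Dry density = wet density / (1 + w/100)
Step 2: Dry density = 1555 / (1 + 14.2/100)
Step 3: Dry density = 1555 / 1.142
Step 4: Dry density = 1362 kg/m^3

1362


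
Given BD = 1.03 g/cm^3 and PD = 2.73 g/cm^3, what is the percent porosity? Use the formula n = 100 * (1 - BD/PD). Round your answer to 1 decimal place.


Step 1: Formula: n = 100 * (1 - BD / PD)
Step 2: n = 100 * (1 - 1.03 / 2.73)
Step 3: n = 100 * (1 - 0.37729)
Step 4: n = 62.3%

62.3


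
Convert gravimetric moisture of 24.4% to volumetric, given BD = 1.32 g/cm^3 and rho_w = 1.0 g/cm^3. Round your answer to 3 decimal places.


Step 1: theta = (w / 100) * BD / rho_w
Step 2: theta = (24.4 / 100) * 1.32 / 1.0
Step 3: theta = 0.244 * 1.32
Step 4: theta = 0.322

0.322


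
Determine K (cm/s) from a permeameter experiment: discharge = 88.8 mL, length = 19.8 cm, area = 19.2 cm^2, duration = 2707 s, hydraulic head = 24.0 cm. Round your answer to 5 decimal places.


Step 1: K = Q * L / (A * t * h)
Step 2: Numerator = 88.8 * 19.8 = 1758.24
Step 3: Denominator = 19.2 * 2707 * 24.0 = 1247385.6
Step 4: K = 1758.24 / 1247385.6 = 0.00141 cm/s

0.00141


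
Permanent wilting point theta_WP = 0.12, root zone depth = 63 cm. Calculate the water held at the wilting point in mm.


Step 1: Water (mm) = theta_WP * depth * 10
Step 2: Water = 0.12 * 63 * 10
Step 3: Water = 75.6 mm

75.6


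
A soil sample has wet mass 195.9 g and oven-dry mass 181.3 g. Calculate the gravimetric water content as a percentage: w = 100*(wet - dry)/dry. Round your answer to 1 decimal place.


Step 1: Water mass = wet - dry = 195.9 - 181.3 = 14.6 g
Step 2: w = 100 * water mass / dry mass
Step 3: w = 100 * 14.6 / 181.3 = 8.1%

8.1


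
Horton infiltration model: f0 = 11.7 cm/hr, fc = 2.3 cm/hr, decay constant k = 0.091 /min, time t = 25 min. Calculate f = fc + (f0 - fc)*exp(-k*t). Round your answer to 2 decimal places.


Step 1: f = fc + (f0 - fc) * exp(-k * t)
Step 2: exp(-0.091 * 25) = 0.102797
Step 3: f = 2.3 + (11.7 - 2.3) * 0.102797
Step 4: f = 2.3 + 9.4 * 0.102797
Step 5: f = 3.27 cm/hr

3.27


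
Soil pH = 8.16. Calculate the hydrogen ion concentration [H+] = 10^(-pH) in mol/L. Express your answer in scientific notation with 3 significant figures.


Step 1: [H+] = 10^(-pH)
Step 2: [H+] = 10^(-8.16)
Step 3: [H+] = 6.92e-09 mol/L

6.92e-09


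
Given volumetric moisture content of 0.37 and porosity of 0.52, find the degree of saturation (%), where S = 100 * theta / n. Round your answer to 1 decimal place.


Step 1: S = 100 * theta_v / n
Step 2: S = 100 * 0.37 / 0.52
Step 3: S = 71.2%

71.2


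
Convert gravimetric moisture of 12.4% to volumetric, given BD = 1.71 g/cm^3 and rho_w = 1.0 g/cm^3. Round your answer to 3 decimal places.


Step 1: theta = (w / 100) * BD / rho_w
Step 2: theta = (12.4 / 100) * 1.71 / 1.0
Step 3: theta = 0.124 * 1.71
Step 4: theta = 0.212

0.212
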